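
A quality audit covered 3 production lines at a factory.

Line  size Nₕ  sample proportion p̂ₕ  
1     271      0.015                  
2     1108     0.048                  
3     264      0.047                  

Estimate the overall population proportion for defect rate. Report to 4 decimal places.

0.0424

N = 271 + 1108 + 264 = 1643.
Overall proportion = Σ (Nₕ/N)·p̂ₕ.
Σ Nₕp̂ₕ = 4.065 + 53.184 + 12.408 = 69.657.
69.657 / 1643 = 0.042396... → 0.0424.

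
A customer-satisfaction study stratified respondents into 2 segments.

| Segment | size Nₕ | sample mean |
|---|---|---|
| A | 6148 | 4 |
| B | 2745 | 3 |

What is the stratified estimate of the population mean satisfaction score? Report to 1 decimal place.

3.7

N = 8893; weights Wₕ = Nₕ/N = (0.6913, 0.3087).
x̄_st = Σ Wₕ·x̄ₕ = 0.6913·4 + 0.3087·3 ≈ 3.691...
→ 3.7.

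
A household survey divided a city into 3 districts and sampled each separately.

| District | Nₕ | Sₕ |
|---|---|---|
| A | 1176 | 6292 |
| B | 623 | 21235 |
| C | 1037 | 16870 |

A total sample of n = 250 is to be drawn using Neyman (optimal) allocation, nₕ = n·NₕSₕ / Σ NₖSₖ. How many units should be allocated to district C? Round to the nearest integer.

115

A: NₕSₕ = 1176·6292 = 7399392
B: NₕSₕ = 623·21235 = 13229405
C: NₕSₕ = 1037·16870 = 17494190
Σ NₕSₕ = 38122987.
n_C = 250·17494190/38122987 = 114.722... → 115.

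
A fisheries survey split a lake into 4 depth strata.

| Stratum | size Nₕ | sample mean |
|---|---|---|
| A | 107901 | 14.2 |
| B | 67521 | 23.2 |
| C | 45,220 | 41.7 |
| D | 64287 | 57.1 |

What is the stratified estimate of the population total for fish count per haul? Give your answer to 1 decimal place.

8655143.1

Population total = Σ Nₕ·x̄ₕ (each stratum's size times its mean).
107901·14.2 + 67521·23.2 + 45220·41.7 + 64287·57.1 = 1532194.2 + 1566487.2 + 1885674 + 3670787.7 = 8655143.1.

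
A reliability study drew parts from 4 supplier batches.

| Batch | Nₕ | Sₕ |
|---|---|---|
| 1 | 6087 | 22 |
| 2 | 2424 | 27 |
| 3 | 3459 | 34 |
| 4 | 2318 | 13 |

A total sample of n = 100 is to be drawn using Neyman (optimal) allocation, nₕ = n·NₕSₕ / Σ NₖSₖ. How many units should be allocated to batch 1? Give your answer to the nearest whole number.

Σ NₕSₕ = 6087·22 + 2424·27 + 3459·34 + 2318·13 = 347102.
Share for 1: 133914/347102 = 0.38581.
n_1 = 100 × 0.38581 = 38.581... → 39.

39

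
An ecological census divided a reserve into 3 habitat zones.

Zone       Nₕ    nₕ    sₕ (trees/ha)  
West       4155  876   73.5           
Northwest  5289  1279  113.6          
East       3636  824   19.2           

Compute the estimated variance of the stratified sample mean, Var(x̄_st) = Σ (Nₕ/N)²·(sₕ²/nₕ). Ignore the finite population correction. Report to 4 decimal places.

2.3066

N = 13080; Wₕ = Nₕ/N.
zone West: (4155/13080)²·73.5²/876 = 0.6222962
zone Northwest: (5289/13080)²·113.6²/1279 = 1.6497486
zone East: (3636/13080)²·19.2²/824 = 0.0345706
Sum = 2.3066154 → 2.3066.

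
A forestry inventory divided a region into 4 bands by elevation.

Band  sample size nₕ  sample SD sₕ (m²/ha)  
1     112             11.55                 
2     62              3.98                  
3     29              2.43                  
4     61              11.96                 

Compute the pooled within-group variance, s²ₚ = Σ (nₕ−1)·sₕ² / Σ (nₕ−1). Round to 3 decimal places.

94.315

1: (112−1)·11.55² = 111·133.4025 = 14807.6775
2: (62−1)·3.98² = 61·15.8404 = 966.2644
3: (29−1)·2.43² = 28·5.9049 = 165.3372
4: (61−1)·11.96² = 60·143.0416 = 8582.496
Numerator = 24521.7751; denominator = Σ(nₕ−1) = 260.
s²ₚ = 24521.7751/260 = 94.31452... → 94.315.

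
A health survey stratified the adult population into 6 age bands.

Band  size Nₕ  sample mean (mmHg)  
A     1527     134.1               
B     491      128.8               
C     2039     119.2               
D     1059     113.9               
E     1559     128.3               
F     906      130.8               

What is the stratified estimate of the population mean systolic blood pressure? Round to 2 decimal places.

N = 1527 + 491 + 2039 + 1059 + 1559 + 906 = 7581.
The stratified mean weights each stratum mean by its population share Nₕ/N.
Σ Nₕx̄ₕ = 1527·134.1 + 491·128.8 + 2039·119.2 + 1059·113.9 + 1559·128.3 + 906·130.8 = 204770.7 + 63240.8 + 243048.8 + 120620.1 + 200019.7 + 118504.8 = 950204.9.
Divide by N: 950204.9 / 7581 = 125.3403... → 125.34.

125.34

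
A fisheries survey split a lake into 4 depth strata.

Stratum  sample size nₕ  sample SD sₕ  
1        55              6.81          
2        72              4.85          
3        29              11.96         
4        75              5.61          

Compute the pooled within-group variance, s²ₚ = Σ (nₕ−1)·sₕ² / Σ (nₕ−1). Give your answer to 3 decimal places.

Degrees of freedom: 54 + 71 + 28 + 74 = 227.
Σ(nₕ−1)sₕ² = 54·46.3761 + 71·23.5225 + 28·143.0416 + 74·31.4721 = 10508.5071.
s²ₚ = 10508.5071 / 227 = 46.29298... → 46.293.

46.293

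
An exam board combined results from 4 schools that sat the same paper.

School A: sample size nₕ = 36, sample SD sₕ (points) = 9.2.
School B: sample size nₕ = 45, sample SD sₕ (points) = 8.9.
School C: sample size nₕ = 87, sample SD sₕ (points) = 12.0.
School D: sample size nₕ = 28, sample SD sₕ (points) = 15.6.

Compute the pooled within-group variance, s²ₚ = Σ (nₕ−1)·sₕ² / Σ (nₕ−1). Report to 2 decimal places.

132.30

Degrees of freedom: 35 + 44 + 86 + 27 = 192.
Σ(nₕ−1)sₕ² = 35·84.64 + 44·79.21 + 86·144 + 27·243.36 = 25402.36.
s²ₚ = 25402.36 / 192 = 132.3040... → 132.30.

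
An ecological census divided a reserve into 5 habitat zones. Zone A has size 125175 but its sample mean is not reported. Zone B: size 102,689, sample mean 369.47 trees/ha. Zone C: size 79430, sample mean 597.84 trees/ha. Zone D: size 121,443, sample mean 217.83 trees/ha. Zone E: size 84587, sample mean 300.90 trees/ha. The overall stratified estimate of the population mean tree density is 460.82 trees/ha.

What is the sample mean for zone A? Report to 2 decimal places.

792.63

Σ Nₕx̄ₕ = N·μ, so 125175·x̄_A = 513324·460.82 − (102689·369.47 + 79430·597.84 + 121443·217.83 + 84587·300.90).
= 236549965.68 − 137333093.02 = 99216872.66.
x̄_A = 99216872.66 / 125175 = 792.6253... → 792.63.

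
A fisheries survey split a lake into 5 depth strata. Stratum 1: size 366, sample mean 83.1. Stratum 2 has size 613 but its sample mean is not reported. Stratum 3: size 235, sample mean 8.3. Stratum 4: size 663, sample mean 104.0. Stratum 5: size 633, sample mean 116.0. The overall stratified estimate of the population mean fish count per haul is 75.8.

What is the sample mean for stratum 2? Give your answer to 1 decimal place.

25.3

N = 366 + 613 + 235 + 663 + 633 = 2510.
Overall total = μ·N = 75.8·2510 = 190258.
Subtract the known strata: 366·83.1 + 235·8.3 + 663·104.0 + 633·116.0 = 174745.1.
Remaining total for stratum 2: 190258 − 174745.1 = 15512.9.
Divide by its size: 15512.9 / 613 = 25.307... → 25.3.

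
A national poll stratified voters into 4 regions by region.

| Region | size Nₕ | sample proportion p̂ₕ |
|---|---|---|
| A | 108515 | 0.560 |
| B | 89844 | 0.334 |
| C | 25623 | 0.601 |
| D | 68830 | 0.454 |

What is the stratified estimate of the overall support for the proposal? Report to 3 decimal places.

N = 108515 + 89844 + 25623 + 68830 = 292812.
Overall proportion = Σ (Nₕ/N)·p̂ₕ.
Σ Nₕp̂ₕ = 60768.4 + 30007.896 + 15399.423 + 31248.82 = 137424.539.
137424.539 / 292812 = 0.46933... → 0.469.

0.469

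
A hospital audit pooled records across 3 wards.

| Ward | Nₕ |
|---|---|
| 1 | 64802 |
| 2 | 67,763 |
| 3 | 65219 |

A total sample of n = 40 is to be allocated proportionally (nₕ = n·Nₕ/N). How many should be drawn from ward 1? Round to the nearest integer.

13

Share of ward 1 = 64802/197784 = 0.32764.
Allocate 40 × 0.32764 = 13.106... → 13.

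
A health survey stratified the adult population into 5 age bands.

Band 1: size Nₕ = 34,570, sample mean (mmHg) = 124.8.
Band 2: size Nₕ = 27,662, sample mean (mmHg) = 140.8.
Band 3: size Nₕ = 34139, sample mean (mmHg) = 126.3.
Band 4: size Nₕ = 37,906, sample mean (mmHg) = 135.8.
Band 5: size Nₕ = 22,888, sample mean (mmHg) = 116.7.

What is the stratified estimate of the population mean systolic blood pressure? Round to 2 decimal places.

129.42

N = 34570 + 27662 + 34139 + 37906 + 22888 = 157165.
Weight each subgroup mean by Nₕ/N and sum.
Σ Nₕx̄ₕ = 34570·124.8 + 27662·140.8 + 34139·126.3 + 37906·135.8 + 22888·116.7 = 4314336 + 3894809.6 + 4311755.7 + 5147634.8 + 2671029.6 = 20339565.7.
Divide by N: 20339565.7 / 157165 = 129.4154... → 129.42.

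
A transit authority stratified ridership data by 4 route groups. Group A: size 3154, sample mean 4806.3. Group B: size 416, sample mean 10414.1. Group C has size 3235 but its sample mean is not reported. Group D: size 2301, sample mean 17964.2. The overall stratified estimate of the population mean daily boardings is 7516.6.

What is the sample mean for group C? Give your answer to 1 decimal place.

2355.2

Σ Nₕx̄ₕ = N·μ, so 3235·x̄_C = 9106·7516.6 − (3154·4806.3 + 416·10414.1 + 2301·17964.2).
= 68446159.6 − 60826960 = 7619199.6.
x̄_C = 7619199.6 / 3235 = 2355.239... → 2355.2.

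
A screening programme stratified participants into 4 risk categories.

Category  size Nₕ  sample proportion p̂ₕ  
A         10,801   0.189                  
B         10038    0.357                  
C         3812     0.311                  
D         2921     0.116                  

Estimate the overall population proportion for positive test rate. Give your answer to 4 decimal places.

0.2593

N = 10801 + 10038 + 3812 + 2921 = 27572.
Overall proportion = Σ (Nₕ/N)·p̂ₕ.
Σ Nₕp̂ₕ = 2041.389 + 3583.566 + 1185.532 + 338.836 = 7149.323.
7149.323 / 27572 = 0.259296... → 0.2593.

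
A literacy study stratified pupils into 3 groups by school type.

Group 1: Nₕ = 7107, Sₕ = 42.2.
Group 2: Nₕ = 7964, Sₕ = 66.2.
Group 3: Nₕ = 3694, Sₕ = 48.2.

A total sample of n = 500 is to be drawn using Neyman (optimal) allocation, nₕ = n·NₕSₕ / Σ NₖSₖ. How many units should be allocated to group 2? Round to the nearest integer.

262

1: NₕSₕ = 7107·42.2 = 299915.4
2: NₕSₕ = 7964·66.2 = 527216.8
3: NₕSₕ = 3694·48.2 = 178050.8
Σ NₕSₕ = 1005183.
n_2 = 500·527216.8/1005183 = 262.249... → 262.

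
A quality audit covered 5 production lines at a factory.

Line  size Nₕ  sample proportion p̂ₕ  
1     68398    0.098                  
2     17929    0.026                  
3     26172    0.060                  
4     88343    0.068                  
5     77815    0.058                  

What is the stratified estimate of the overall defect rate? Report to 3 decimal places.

0.069

N = 68398 + 17929 + 26172 + 88343 + 77815 = 278657.
Overall proportion = Σ (Nₕ/N)·p̂ₕ.
Σ Nₕp̂ₕ = 6703.004 + 466.154 + 1570.32 + 6007.324 + 4513.27 = 19260.072.
19260.072 / 278657 = 0.06912... → 0.069.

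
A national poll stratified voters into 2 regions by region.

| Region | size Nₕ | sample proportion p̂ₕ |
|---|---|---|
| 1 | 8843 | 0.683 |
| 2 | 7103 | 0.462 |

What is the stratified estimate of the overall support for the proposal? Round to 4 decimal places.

Wₕ = Nₕ/N with N = 15946: 0.5546, 0.4454.
p̂_st = 0.5546·0.683 + 0.4454·0.462 ≈ 0.584558... → 0.5846.

0.5846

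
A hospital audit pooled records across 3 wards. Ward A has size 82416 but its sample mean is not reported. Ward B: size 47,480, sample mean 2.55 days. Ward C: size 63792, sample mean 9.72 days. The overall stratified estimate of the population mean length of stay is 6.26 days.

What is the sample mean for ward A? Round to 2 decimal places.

Σ Nₕx̄ₕ = N·μ, so 82416·x̄_A = 193688·6.26 − (47480·2.55 + 63792·9.72).
= 1212486.88 − 741132.24 = 471354.64.
x̄_A = 471354.64 / 82416 = 5.7192... → 5.72.

5.72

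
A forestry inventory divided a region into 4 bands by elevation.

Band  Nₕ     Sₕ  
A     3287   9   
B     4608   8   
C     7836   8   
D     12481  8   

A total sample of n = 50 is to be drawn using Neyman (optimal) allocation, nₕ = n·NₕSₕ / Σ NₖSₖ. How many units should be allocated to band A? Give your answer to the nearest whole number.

Σ NₕSₕ = 3287·9 + 4608·8 + 7836·8 + 12481·8 = 228983.
Share for A: 29583/228983 = 0.12919.
n_A = 50 × 0.12919 = 6.460... → 6.

6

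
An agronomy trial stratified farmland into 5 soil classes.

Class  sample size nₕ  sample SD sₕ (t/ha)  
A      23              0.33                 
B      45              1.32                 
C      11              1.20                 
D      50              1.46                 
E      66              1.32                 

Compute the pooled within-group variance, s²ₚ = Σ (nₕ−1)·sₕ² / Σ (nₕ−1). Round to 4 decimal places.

Degrees of freedom: 22 + 44 + 10 + 49 + 65 = 190.
Σ(nₕ−1)sₕ² = 22·0.1089 + 44·1.7424 + 10·1.44 + 49·2.1316 + 65·1.7424 = 311.1658.
s²ₚ = 311.1658 / 190 = 1.637715... → 1.6377.

1.6377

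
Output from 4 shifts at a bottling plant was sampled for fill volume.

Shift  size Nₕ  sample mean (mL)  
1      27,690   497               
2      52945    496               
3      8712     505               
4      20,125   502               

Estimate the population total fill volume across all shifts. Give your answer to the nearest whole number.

Population total = Σ Nₕ·x̄ₕ (each stratum's size times its mean).
27690·497 + 52945·496 + 8712·505 + 20125·502 = 13761930 + 26260720 + 4399560 + 10102750 = 54524960.

54524960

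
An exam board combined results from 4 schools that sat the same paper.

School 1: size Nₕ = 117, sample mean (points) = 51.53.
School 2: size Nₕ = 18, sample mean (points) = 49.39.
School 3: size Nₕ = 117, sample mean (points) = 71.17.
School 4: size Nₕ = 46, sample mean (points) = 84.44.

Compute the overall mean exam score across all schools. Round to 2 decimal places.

64.19

N = 117 + 18 + 117 + 46 = 298.
The stratified mean weights each stratum mean by its population share Nₕ/N.
Σ Nₕx̄ₕ = 117·51.53 + 18·49.39 + 117·71.17 + 46·84.44 = 6029.01 + 889.02 + 8326.89 + 3884.24 = 19129.16.
Divide by N: 19129.16 / 298 = 64.1918... → 64.19.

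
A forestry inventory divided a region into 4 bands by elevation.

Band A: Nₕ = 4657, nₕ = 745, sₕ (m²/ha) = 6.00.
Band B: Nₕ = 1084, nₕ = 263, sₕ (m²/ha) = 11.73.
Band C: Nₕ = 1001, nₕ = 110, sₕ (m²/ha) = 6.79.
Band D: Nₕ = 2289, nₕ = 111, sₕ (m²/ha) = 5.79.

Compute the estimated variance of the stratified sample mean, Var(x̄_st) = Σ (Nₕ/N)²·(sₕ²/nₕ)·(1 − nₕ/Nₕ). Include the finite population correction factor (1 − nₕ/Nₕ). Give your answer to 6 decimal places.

0.039548

N = 9031; Wₕ = Nₕ/N.
band A: (4657/9031)²·6.00²/745·(1 − 745/4657) = 0.010793931
band B: (1084/9031)²·11.73²/263·(1 − 263/1084) = 0.005708750
band C: (1001/9031)²·6.79²/110·(1 − 110/1001) = 0.004583392
band D: (2289/9031)²·5.79²/111·(1 − 111/2289) = 0.018461464
Sum = 0.039547536 → 0.039548.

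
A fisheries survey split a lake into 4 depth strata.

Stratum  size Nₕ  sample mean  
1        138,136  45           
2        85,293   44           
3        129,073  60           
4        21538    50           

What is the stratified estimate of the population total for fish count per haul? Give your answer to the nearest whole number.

18790292

Estimate total by summing Nₕ·x̄ₕ over strata.
138136·45 + 85293·44 + 129073·60 + 21538·50 = 6216120 + 3752892 + 7744380 + 1076900 = 18790292.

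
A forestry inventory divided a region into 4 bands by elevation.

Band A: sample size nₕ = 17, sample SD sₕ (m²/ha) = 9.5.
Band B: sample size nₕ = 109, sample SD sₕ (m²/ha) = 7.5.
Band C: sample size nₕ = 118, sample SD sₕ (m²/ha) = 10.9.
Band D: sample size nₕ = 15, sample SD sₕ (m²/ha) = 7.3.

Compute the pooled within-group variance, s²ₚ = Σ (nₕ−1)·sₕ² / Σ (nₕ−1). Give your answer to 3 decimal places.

86.925

A: (17−1)·9.5² = 16·90.25 = 1444
B: (109−1)·7.5² = 108·56.25 = 6075
C: (118−1)·10.9² = 117·118.81 = 13900.77
D: (15−1)·7.3² = 14·53.29 = 746.06
Numerator = 22165.83; denominator = Σ(nₕ−1) = 255.
s²ₚ = 22165.83/255 = 86.92482... → 86.925.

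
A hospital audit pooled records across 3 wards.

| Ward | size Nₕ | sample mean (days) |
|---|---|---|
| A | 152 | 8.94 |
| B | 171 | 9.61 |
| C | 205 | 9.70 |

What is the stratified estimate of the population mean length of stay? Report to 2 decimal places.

N = 152 + 171 + 205 = 528.
Weight each subgroup mean by Nₕ/N and sum.
Σ Nₕx̄ₕ = 152·8.94 + 171·9.61 + 205·9.70 = 1358.88 + 1643.31 + 1988.5 = 4990.69.
Divide by N: 4990.69 / 528 = 9.4521... → 9.45.

9.45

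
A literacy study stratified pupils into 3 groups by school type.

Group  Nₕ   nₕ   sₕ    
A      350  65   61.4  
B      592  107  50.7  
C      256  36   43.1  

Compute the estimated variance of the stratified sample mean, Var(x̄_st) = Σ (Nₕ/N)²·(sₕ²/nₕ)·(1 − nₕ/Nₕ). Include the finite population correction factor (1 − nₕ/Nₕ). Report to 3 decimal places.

N = 1198. Term for each stratum: Wₕ²sₕ²/nₕ·(1−nₕ/Nₕ).
Var(x̄_st) = 4.031091 + 4.805980 + 2.024888 = 10.861960 → 10.862.

10.862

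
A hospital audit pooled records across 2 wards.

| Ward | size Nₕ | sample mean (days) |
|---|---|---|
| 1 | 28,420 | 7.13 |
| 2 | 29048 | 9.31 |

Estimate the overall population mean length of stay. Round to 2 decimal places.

x̄_st = (Σ Nₕx̄ₕ) / (Σ Nₕ) = (28420·7.13 + 29048·9.31) / 57468
= 473071.48 / 57468 = 8.2319... → 8.23.

8.23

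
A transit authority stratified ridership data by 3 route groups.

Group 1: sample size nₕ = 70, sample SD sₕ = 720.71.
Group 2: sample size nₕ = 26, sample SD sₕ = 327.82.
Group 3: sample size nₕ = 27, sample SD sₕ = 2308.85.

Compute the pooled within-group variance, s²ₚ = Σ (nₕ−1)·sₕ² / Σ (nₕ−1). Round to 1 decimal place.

1476061.0

Degrees of freedom: 69 + 25 + 26 = 120.
Σ(nₕ−1)sₕ² = 69·519422.9041 + 25·107465.9524 + 26·5330788.3225 = 177127325.5779.
s²ₚ = 177127325.5779 / 120 = 1476061.046... → 1476061.0.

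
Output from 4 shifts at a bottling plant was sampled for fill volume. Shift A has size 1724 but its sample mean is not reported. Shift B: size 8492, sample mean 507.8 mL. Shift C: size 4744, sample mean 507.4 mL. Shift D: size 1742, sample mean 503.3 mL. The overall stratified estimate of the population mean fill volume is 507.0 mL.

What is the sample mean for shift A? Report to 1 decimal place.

505.7

N = 1724 + 8492 + 4744 + 1742 = 16702.
Overall total = μ·N = 507.0·16702 = 8467914.
Subtract the known strata: 8492·507.8 + 4744·507.4 + 1742·503.3 = 7596091.8.
Remaining total for shift A: 8467914 − 7596091.8 = 871822.2.
Divide by its size: 871822.2 / 1724 = 505.697... → 505.7.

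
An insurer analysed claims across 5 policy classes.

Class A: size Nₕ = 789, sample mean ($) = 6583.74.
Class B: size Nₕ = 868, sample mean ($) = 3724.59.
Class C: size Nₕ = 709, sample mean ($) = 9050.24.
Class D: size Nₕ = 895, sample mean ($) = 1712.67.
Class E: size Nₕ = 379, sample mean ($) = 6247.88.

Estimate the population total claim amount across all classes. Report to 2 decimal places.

A: 789·6583.74 = 5194570.86
B: 868·3724.59 = 3232944.12
C: 709·9050.24 = 6416620.16
D: 895·1712.67 = 1532839.65
E: 379·6247.88 = 2367946.52
τ̂ = Σ Nₕx̄ₕ = 18744921.31.

18744921.31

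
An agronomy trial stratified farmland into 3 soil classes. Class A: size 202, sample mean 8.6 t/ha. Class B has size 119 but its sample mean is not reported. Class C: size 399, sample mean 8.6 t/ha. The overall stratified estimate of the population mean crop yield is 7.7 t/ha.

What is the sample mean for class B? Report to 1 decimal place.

3.2

Σ Nₕx̄ₕ = N·μ, so 119·x̄_B = 720·7.7 − (202·8.6 + 399·8.6).
= 5544 − 5168.6 = 375.4.
x̄_B = 375.4 / 119 = 3.155... → 3.2.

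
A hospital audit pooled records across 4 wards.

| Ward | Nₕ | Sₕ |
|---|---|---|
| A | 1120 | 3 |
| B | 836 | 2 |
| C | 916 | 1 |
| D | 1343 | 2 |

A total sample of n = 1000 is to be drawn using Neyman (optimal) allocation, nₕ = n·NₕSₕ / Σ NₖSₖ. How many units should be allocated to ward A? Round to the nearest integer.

389

Σ NₕSₕ = 1120·3 + 836·2 + 916·1 + 1343·2 = 8634.
Share for A: 3360/8634 = 0.38916.
n_A = 1000 × 0.38916 = 389.159... → 389.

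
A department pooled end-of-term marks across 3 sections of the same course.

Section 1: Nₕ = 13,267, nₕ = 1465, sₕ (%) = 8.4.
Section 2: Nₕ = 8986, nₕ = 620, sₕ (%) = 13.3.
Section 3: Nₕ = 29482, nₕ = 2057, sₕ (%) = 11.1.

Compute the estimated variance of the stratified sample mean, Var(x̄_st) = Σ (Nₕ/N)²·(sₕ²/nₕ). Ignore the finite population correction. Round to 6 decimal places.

0.031226

N = 51735. Term for each stratum: Wₕ²sₕ²/nₕ.
Var(x̄_st) = 0.003167361 + 0.008607470 + 0.019451659 = 0.031226489 → 0.031226.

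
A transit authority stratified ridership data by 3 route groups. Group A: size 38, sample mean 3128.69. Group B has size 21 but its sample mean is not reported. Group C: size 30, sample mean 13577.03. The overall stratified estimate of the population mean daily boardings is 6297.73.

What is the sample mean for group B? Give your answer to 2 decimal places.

Σ Nₕx̄ₕ = N·μ, so 21·x̄_B = 89·6297.73 − (38·3128.69 + 30·13577.03).
= 560497.97 − 526201.12 = 34296.85.
x̄_B = 34296.85 / 21 = 1633.1833... → 1633.18.

1633.18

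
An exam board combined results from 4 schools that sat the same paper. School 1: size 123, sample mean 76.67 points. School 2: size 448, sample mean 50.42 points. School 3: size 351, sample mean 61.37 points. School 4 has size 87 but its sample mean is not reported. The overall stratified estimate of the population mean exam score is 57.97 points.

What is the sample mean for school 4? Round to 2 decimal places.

N = 123 + 448 + 351 + 87 = 1009.
Overall total = μ·N = 57.97·1009 = 58491.73.
Subtract the known strata: 123·76.67 + 448·50.42 + 351·61.37 = 53559.44.
Remaining total for school 4: 58491.73 − 53559.44 = 4932.29.
Divide by its size: 4932.29 / 87 = 56.6930... → 56.69.

56.69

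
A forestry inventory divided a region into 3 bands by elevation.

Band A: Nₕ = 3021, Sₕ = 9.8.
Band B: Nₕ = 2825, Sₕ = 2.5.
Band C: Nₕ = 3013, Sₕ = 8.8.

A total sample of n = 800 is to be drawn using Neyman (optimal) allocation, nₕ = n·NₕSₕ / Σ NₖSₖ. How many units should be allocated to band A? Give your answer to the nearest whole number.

A: NₕSₕ = 3021·9.8 = 29605.8
B: NₕSₕ = 2825·2.5 = 7062.5
C: NₕSₕ = 3013·8.8 = 26514.4
Σ NₕSₕ = 63182.7.
n_A = 800·29605.8/63182.7 = 374.860... → 375.

375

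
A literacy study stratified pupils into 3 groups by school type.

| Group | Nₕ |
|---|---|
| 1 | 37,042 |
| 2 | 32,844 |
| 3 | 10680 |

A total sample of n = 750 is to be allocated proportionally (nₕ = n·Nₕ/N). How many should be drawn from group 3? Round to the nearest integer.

99

Share of group 3 = 10680/80566 = 0.13256.
Allocate 750 × 0.13256 = 99.422... → 99.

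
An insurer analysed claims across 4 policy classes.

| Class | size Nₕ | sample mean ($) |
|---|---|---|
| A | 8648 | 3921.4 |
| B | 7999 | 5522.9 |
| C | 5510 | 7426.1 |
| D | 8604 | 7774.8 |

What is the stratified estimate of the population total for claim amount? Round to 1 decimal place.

185902134.5

Estimate total by summing Nₕ·x̄ₕ over strata.
8648·3921.4 + 7999·5522.9 + 5510·7426.1 + 8604·7774.8 = 33912267.2 + 44177677.1 + 40917811 + 66894379.2 = 185902134.5.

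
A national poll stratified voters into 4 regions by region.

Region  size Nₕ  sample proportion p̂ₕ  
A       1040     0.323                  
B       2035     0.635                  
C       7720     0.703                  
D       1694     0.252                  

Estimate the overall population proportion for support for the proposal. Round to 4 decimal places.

N = 1040 + 2035 + 7720 + 1694 = 12489.
Overall proportion = Σ (Nₕ/N)·p̂ₕ.
Σ Nₕp̂ₕ = 335.92 + 1292.225 + 5427.16 + 426.888 = 7482.193.
7482.193 / 12489 = 0.599103... → 0.5991.

0.5991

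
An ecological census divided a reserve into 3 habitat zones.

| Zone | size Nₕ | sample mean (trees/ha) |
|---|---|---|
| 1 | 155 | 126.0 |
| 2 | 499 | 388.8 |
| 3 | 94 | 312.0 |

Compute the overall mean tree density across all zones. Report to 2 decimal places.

x̄_st = (Σ Nₕx̄ₕ) / (Σ Nₕ) = (155·126.0 + 499·388.8 + 94·312.0) / 748
= 242869.2 / 748 = 324.6914... → 324.69.

324.69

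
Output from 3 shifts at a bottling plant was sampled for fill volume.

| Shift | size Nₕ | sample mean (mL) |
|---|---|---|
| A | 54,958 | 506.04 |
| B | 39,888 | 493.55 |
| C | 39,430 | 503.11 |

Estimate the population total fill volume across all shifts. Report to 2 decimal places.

67335296.02

A: 54958·506.04 = 27810946.32
B: 39888·493.55 = 19686722.4
C: 39430·503.11 = 19837627.3
τ̂ = Σ Nₕx̄ₕ = 67335296.02.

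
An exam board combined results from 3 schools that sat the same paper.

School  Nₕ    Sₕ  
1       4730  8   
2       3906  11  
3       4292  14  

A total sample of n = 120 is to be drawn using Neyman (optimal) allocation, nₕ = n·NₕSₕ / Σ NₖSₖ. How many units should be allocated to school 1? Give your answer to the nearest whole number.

Σ NₕSₕ = 4730·8 + 3906·11 + 4292·14 = 140894.
Share for 1: 37840/140894 = 0.26857.
n_1 = 120 × 0.26857 = 32.228... → 32.

32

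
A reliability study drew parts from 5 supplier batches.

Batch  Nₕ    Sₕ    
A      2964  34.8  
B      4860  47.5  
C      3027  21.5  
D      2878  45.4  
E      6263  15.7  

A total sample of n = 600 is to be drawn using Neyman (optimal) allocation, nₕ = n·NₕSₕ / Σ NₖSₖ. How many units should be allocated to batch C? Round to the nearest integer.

62

A: NₕSₕ = 2964·34.8 = 103147.2
B: NₕSₕ = 4860·47.5 = 230850
C: NₕSₕ = 3027·21.5 = 65080.5
D: NₕSₕ = 2878·45.4 = 130661.2
E: NₕSₕ = 6263·15.7 = 98329.1
Σ NₕSₕ = 628068.
n_C = 600·65080.5/628068 = 62.172... → 62.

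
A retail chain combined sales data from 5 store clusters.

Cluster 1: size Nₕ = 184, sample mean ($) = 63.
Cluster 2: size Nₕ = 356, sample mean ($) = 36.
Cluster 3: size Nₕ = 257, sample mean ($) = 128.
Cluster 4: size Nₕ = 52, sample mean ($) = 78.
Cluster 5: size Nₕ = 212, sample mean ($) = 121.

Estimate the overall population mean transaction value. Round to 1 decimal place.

x̄_st = (Σ Nₕx̄ₕ) / (Σ Nₕ) = (184·63 + 356·36 + 257·128 + 52·78 + 212·121) / 1061
= 87012 / 1061 = 82.009... → 82.0.

82.0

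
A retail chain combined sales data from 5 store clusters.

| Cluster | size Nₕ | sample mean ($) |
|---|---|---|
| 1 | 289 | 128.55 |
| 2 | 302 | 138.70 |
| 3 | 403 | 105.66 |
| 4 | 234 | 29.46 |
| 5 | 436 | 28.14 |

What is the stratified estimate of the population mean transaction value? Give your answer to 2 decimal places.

N = 1664; weights Wₕ = Nₕ/N = (0.1737, 0.1815, 0.2422, 0.1406, 0.2620).
x̄_st = Σ Wₕ·x̄ₕ = 0.1737·128.55 + 0.1815·138.70 + 0.2422·105.66 + 0.1406·29.46 + 0.2620·28.14 ≈ 84.6046...
→ 84.60.

84.60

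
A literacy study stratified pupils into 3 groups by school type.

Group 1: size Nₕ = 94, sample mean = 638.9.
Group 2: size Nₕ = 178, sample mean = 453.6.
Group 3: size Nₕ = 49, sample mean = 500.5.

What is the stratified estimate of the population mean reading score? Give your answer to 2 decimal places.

515.02

x̄_st = (Σ Nₕx̄ₕ) / (Σ Nₕ) = (94·638.9 + 178·453.6 + 49·500.5) / 321
= 165321.9 / 321 = 515.0215... → 515.02.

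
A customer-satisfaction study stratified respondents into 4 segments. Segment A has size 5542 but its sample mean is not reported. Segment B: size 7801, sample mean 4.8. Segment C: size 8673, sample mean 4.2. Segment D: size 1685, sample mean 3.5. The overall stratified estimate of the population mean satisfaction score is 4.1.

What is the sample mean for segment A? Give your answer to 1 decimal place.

Σ Nₕx̄ₕ = N·μ, so 5542·x̄_A = 23701·4.1 − (7801·4.8 + 8673·4.2 + 1685·3.5).
= 97174.1 − 79768.9 = 17405.2.
x̄_A = 17405.2 / 5542 = 3.141... → 3.1.

3.1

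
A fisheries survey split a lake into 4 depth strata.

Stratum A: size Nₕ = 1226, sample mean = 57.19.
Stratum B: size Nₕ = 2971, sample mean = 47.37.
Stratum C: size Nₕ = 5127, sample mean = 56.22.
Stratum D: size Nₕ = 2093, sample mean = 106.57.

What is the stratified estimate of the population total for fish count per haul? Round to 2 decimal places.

722142.16

A: 1226·57.19 = 70114.94
B: 2971·47.37 = 140736.27
C: 5127·56.22 = 288239.94
D: 2093·106.57 = 223051.01
τ̂ = Σ Nₕx̄ₕ = 722142.16.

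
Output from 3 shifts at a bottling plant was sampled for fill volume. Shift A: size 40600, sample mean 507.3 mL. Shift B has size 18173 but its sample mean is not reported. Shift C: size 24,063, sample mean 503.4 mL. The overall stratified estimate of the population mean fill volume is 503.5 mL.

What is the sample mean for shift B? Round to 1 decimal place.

Σ Nₕx̄ₕ = N·μ, so 18173·x̄_B = 82836·503.5 − (40600·507.3 + 24063·503.4).
= 41707926 − 32709694.2 = 8998231.8.
x̄_B = 8998231.8 / 18173 = 495.143... → 495.1.

495.1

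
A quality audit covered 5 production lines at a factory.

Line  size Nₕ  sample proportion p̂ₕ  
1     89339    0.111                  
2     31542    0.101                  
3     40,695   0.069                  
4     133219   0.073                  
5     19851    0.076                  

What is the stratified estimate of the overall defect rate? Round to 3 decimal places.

Wₕ = Nₕ/N with N = 314646: 0.2839, 0.1002, 0.1293, 0.4234, 0.0631.
p̂_st = 0.2839·0.111 + 0.1002·0.101 + 0.1293·0.069 + 0.4234·0.073 + 0.0631·0.076 ≈ 0.08627... → 0.086.

0.086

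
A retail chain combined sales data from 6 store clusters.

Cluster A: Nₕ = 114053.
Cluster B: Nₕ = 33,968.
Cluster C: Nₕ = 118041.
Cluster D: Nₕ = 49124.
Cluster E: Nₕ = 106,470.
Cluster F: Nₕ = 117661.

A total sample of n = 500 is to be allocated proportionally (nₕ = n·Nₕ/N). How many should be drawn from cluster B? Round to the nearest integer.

Share of cluster B = 33968/539317 = 0.06298.
Allocate 500 × 0.06298 = 31.492... → 31.

31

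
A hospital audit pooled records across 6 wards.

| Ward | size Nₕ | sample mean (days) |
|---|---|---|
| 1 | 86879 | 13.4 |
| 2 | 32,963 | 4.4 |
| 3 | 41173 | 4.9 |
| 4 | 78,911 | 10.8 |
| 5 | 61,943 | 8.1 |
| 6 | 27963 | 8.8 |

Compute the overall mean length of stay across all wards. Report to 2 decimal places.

x̄_st = (Σ Nₕx̄ₕ) / (Σ Nₕ) = (86879·13.4 + 32963·4.4 + 41173·4.9 + 78911·10.8 + 61943·8.1 + 27963·8.8) / 329832
= 3111015 / 329832 = 9.4321... → 9.43.

9.43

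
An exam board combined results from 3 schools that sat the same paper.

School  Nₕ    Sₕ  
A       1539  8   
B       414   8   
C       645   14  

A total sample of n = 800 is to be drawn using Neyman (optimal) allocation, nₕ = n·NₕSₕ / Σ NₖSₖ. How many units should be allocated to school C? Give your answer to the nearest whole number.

293

Σ NₕSₕ = 1539·8 + 414·8 + 645·14 = 24654.
Share for C: 9030/24654 = 0.36627.
n_C = 800 × 0.36627 = 293.015... → 293.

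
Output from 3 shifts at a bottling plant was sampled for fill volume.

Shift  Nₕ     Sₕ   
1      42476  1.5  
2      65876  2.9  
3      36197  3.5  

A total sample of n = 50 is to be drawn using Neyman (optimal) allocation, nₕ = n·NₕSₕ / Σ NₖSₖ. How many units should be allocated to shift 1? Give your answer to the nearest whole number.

Σ NₕSₕ = 42476·1.5 + 65876·2.9 + 36197·3.5 = 381443.9.
Share for 1: 63714/381443.9 = 0.16703.
n_1 = 50 × 0.16703 = 8.352... → 8.

8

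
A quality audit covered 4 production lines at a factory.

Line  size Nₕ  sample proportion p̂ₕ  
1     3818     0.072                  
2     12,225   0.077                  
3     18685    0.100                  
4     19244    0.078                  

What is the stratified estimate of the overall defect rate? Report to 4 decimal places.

N = 3818 + 12225 + 18685 + 19244 = 53972.
Overall proportion = Σ (Nₕ/N)·p̂ₕ.
Σ Nₕp̂ₕ = 274.896 + 941.325 + 1868.5 + 1501.032 = 4585.753.
4585.753 / 53972 = 0.084965... → 0.0850.

0.0850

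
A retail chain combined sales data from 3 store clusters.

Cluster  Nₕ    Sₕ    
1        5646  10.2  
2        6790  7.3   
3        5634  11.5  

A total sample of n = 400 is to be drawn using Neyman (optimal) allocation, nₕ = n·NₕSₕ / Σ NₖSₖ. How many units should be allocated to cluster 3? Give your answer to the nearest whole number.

1: NₕSₕ = 5646·10.2 = 57589.2
2: NₕSₕ = 6790·7.3 = 49567
3: NₕSₕ = 5634·11.5 = 64791
Σ NₕSₕ = 171947.2.
n_3 = 400·64791/171947.2 = 150.723... → 151.

151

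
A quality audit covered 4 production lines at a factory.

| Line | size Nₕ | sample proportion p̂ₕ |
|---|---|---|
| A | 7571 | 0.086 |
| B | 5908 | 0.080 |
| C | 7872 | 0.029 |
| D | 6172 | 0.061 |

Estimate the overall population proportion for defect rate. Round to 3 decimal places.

Wₕ = Nₕ/N with N = 27523: 0.2751, 0.2147, 0.2860, 0.2242.
p̂_st = 0.2751·0.086 + 0.2147·0.080 + 0.2860·0.029 + 0.2242·0.061 ≈ 0.06280... → 0.063.

0.063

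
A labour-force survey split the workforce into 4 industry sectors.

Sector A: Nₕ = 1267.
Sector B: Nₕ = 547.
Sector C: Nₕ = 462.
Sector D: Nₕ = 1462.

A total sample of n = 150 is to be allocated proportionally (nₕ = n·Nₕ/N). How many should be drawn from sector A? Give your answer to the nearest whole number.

Share of sector A = 1267/3738 = 0.33895.
Allocate 150 × 0.33895 = 50.843... → 51.

51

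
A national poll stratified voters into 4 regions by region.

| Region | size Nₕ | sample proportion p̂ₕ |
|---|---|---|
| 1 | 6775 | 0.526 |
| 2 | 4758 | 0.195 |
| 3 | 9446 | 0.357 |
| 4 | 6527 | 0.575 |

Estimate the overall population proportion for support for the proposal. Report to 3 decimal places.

N = 6775 + 4758 + 9446 + 6527 = 27506.
Overall proportion = Σ (Nₕ/N)·p̂ₕ.
Σ Nₕp̂ₕ = 3563.65 + 927.81 + 3372.222 + 3753.025 = 11616.707.
11616.707 / 27506 = 0.42233... → 0.422.

0.422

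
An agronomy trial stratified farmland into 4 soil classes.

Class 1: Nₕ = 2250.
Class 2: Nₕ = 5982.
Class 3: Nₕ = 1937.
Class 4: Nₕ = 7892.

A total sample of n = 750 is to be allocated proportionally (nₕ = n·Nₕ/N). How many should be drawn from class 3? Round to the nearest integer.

80

N = 2250 + 5982 + 1937 + 7892 = 18061.
n_3 = 750·1937/18061 = 80.436... → 80.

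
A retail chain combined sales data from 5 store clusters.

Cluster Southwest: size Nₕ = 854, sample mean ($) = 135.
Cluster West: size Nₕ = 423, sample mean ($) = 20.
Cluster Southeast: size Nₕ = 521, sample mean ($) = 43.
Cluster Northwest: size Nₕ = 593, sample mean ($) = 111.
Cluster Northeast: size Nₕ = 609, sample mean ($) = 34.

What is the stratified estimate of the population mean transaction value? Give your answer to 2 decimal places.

N = 854 + 423 + 521 + 593 + 609 = 3000.
The stratified mean weights each stratum mean by its population share Nₕ/N.
Σ Nₕx̄ₕ = 854·135 + 423·20 + 521·43 + 593·111 + 609·34 = 115290 + 8460 + 22403 + 65823 + 20706 = 232682.
Divide by N: 232682 / 3000 = 77.5607... → 77.56.

77.56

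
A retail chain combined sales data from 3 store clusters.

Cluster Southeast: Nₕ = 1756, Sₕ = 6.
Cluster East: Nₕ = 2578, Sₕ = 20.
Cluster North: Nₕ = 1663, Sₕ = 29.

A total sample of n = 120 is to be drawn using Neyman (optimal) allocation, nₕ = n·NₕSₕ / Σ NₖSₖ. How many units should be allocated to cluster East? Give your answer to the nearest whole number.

Southeast: NₕSₕ = 1756·6 = 10536
East: NₕSₕ = 2578·20 = 51560
North: NₕSₕ = 1663·29 = 48227
Σ NₕSₕ = 110323.
n_East = 120·51560/110323 = 56.083... → 56.

56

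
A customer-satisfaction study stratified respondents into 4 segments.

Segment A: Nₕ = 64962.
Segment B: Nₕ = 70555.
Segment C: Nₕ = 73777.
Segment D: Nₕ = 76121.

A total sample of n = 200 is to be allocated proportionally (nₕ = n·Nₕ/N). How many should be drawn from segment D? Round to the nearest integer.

N = 64962 + 70555 + 73777 + 76121 = 285415.
n_D = 200·76121/285415 = 53.341... → 53.

53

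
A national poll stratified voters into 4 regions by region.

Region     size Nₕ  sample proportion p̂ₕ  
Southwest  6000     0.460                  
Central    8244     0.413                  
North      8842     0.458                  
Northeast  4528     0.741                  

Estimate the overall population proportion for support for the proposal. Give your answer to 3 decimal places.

0.491

Wₕ = Nₕ/N with N = 27614: 0.2173, 0.2985, 0.3202, 0.1640.
p̂_st = 0.2173·0.460 + 0.2985·0.413 + 0.3202·0.458 + 0.1640·0.741 ≈ 0.49140... → 0.491.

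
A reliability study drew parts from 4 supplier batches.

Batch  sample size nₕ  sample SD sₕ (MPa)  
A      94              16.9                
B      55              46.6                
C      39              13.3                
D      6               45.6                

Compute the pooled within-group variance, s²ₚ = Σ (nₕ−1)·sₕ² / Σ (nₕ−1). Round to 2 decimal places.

847.08

A: (94−1)·16.9² = 93·285.61 = 26561.73
B: (55−1)·46.6² = 54·2171.56 = 117264.24
C: (39−1)·13.3² = 38·176.89 = 6721.82
D: (6−1)·45.6² = 5·2079.36 = 10396.8
Numerator = 160944.59; denominator = Σ(nₕ−1) = 190.
s²ₚ = 160944.59/190 = 847.0768... → 847.08.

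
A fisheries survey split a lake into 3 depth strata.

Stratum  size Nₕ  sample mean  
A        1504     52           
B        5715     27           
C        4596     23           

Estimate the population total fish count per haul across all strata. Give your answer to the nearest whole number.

A: 1504·52 = 78208
B: 5715·27 = 154305
C: 4596·23 = 105708
τ̂ = Σ Nₕx̄ₕ = 338221.

338221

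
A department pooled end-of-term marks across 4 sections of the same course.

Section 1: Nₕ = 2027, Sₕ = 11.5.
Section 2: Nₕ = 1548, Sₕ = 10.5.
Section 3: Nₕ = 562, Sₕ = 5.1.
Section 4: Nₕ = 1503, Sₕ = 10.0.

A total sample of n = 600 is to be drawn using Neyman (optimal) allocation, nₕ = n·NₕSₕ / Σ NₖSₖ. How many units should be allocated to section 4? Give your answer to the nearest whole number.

157

1: NₕSₕ = 2027·11.5 = 23310.5
2: NₕSₕ = 1548·10.5 = 16254
3: NₕSₕ = 562·5.1 = 2866.2
4: NₕSₕ = 1503·10.0 = 15030
Σ NₕSₕ = 57460.7.
n_4 = 600·15030/57460.7 = 156.942... → 157.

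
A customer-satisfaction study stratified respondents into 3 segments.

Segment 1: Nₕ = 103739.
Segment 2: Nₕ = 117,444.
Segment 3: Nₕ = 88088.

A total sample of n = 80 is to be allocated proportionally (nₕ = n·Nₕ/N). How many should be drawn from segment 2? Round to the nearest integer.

N = 103739 + 117444 + 88088 = 309271.
n_2 = 80·117444/309271 = 30.380... → 30.

30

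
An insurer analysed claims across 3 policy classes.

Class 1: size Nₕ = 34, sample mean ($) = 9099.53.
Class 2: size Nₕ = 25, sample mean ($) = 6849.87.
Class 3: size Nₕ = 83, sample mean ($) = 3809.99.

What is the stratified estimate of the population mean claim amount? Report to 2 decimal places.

x̄_st = (Σ Nₕx̄ₕ) / (Σ Nₕ) = (34·9099.53 + 25·6849.87 + 83·3809.99) / 142
= 796859.94 / 142 = 5611.6897... → 5611.69.

5611.69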